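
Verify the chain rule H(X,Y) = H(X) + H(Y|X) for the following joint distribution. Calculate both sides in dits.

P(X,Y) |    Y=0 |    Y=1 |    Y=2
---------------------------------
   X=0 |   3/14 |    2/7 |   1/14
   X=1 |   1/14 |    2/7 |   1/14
H(X,Y) = 0.6999, H(X) = 0.2966, H(Y|X) = 0.4033 (all in dits)

Chain rule: H(X,Y) = H(X) + H(Y|X)

Left side — joint entropy directly:
H(X,Y) = -Σ p(x,y) log p(x,y) = 0.6999 dits

Right side — compute H(Y|X) from the conditional distributions:
P(X) = (4/7, 3/7), so H(X) = 0.2966 dits
H(Y|X) = Σ_x P(X=x) · H(Y|X=x):
  P(Y|X=0) = (3/8, 1/2, 1/8), H(Y|X=0) = 0.4231, weight P(X=0) = 4/7
  P(Y|X=1) = (1/6, 2/3, 1/6), H(Y|X=1) = 0.3768, weight P(X=1) = 3/7
H(Y|X) = 0.4033 dits

H(X) + H(Y|X) = 0.2966 + 0.4033 = 0.6999 dits

Both sides equal 0.6999 dits. ✓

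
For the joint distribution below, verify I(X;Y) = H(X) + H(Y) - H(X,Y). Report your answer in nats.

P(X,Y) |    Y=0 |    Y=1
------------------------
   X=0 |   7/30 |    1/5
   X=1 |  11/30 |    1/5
I(X;Y) = 0.0060 nats

Mutual information has multiple equivalent forms:
- I(X;Y) = H(X) - H(X|Y)
- I(X;Y) = H(Y) - H(Y|X)
- I(X;Y) = H(X) + H(Y) - H(X,Y)

Computing all quantities:
H(X) = 0.6842, H(Y) = 0.6730, H(X,Y) = 1.3512
H(X|Y) = 0.6782, H(Y|X) = 0.6670

Verification:
H(X) - H(X|Y) = 0.6842 - 0.6782 = 0.0060
H(Y) - H(Y|X) = 0.6730 - 0.6670 = 0.0060
H(X) + H(Y) - H(X,Y) = 0.6842 + 0.6730 - 1.3512 = 0.0060

All forms give I(X;Y) = 0.0060 nats. ✓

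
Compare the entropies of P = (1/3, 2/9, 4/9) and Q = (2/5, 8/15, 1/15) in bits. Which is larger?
P

Computing entropies in bits:
H(P) = 1.5305
H(Q) = 1.2729

Distribution P has higher entropy.

Intuition: The distribution closer to uniform (more spread out) has higher entropy.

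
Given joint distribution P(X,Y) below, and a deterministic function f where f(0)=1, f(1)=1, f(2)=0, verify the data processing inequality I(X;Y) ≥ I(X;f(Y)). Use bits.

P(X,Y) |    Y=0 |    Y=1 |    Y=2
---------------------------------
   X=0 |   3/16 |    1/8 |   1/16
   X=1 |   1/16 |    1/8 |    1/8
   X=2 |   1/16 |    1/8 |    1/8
I(X;Y) = 0.0810, I(X;f(Y)) = 0.0454, inequality holds: 0.0810 ≥ 0.0454

Data Processing Inequality: For any Markov chain X → Y → Z, we have I(X;Y) ≥ I(X;Z).

Here Z = f(Y) is a deterministic function of Y, forming X → Y → Z.

Original I(X;Y) = 0.0810 bits

After applying f:
P(X,Z) where Z=f(Y):
- P(X,Z=0) = P(X,Y=2)
- P(X,Z=1) = P(X,Y=0) + P(X,Y=1)

I(X;Z) = I(X;f(Y)) = 0.0454 bits

Verification: 0.0810 ≥ 0.0454 ✓

Information cannot be created by processing; the function f can only lose information about X.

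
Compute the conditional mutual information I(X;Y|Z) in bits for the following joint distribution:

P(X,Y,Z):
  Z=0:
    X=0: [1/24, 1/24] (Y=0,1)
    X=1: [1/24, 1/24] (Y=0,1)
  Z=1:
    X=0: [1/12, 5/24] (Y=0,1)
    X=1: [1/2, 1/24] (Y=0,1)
0.2707 bits

Conditional mutual information: I(X;Y|Z) = H(X|Z) + H(Y|Z) - H(X,Y|Z)

H(Z) = 0.6500
H(X,Z) = 1.5951 → H(X|Z) = 0.9451
H(Y,Z) = 1.5511 → H(Y|Z) = 0.9011
H(X,Y,Z) = 2.2254 → H(X,Y|Z) = 1.5754

I(X;Y|Z) = 0.9451 + 0.9011 - 1.5754 = 0.2707 bits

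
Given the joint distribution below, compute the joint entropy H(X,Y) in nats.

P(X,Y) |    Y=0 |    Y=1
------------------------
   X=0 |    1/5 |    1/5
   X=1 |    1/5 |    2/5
1.3322 nats

Joint entropy is H(X,Y) = -Σ_{x,y} p(x,y) log p(x,y).

Summing over all non-zero entries:
H(X,Y) = -[1/5·log_e(1/5) + 1/5·log_e(1/5) + 1/5·log_e(1/5) + 2/5·log_e(2/5)]
H(X,Y) = 1.3322 nats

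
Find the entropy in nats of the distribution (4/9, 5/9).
0.6870 nats

Shannon entropy is H(X) = -Σ p(x) log p(x).

For P = (4/9, 5/9):
H = -4/9 × log_e(4/9) -5/9 × log_e(5/9)
H = 0.6870 nats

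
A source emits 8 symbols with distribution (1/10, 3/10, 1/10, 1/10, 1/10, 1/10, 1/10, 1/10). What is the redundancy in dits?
0.0462 dits

Redundancy measures how far a source is from maximum entropy:
R = H_max - H(X)

Maximum entropy for 8 symbols: H_max = log_10(8) = 0.9031 dits
Actual entropy: H(X) = 0.8569 dits
Redundancy: R = 0.9031 - 0.8569 = 0.0462 dits

This redundancy represents potential for compression: the source could be compressed by 0.0462 dits per symbol.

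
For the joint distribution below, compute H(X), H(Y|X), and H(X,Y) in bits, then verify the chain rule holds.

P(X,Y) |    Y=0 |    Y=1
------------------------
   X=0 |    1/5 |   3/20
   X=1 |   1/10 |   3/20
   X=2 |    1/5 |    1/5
H(X,Y) = 2.5464, H(X) = 1.5589, H(Y|X) = 0.9876 (all in bits)

Chain rule: H(X,Y) = H(X) + H(Y|X)

Left side — joint entropy directly:
H(X,Y) = -Σ p(x,y) log p(x,y) = 2.5464 bits

Right side — compute H(Y|X) from the conditional distributions:
P(X) = (7/20, 1/4, 2/5), so H(X) = 1.5589 bits
H(Y|X) = Σ_x P(X=x) · H(Y|X=x):
  P(Y|X=0) = (4/7, 3/7), H(Y|X=0) = 0.9852, weight P(X=0) = 7/20
  P(Y|X=1) = (2/5, 3/5), H(Y|X=1) = 0.9710, weight P(X=1) = 1/4
  P(Y|X=2) = (1/2, 1/2), H(Y|X=2) = 1.0000, weight P(X=2) = 2/5
H(Y|X) = 0.9876 bits

H(X) + H(Y|X) = 1.5589 + 0.9876 = 2.5464 bits

Both sides equal 2.5464 bits. ✓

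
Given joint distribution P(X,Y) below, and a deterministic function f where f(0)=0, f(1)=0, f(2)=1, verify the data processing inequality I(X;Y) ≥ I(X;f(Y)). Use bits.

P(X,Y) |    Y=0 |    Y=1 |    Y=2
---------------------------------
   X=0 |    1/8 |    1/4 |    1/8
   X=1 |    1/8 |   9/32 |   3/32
I(X;Y) = 0.0046, I(X;f(Y)) = 0.0041, inequality holds: 0.0046 ≥ 0.0041

Data Processing Inequality: For any Markov chain X → Y → Z, we have I(X;Y) ≥ I(X;Z).

Here Z = f(Y) is a deterministic function of Y, forming X → Y → Z.

Original I(X;Y) = 0.0046 bits

After applying f:
P(X,Z) where Z=f(Y):
- P(X,Z=0) = P(X,Y=0) + P(X,Y=1)
- P(X,Z=1) = P(X,Y=2)

I(X;Z) = I(X;f(Y)) = 0.0041 bits

Verification: 0.0046 ≥ 0.0041 ✓

Information cannot be created by processing; the function f can only lose information about X.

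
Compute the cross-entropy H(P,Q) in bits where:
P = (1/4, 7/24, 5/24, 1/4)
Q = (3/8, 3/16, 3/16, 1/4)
2.0613 bits

Cross-entropy: H(P,Q) = -Σ p(x) log q(x)

Alternatively: H(P,Q) = H(P) + D_KL(P||Q)
H(P) = 1.9899 bits
D_KL(P||Q) = 0.0713 bits

H(P,Q) = 1.9899 + 0.0713 = 2.0613 bits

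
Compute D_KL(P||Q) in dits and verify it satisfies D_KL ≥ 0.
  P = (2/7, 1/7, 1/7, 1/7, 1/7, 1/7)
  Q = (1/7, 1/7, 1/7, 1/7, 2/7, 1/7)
0.0430 dits

KL divergence satisfies the Gibbs inequality: D_KL(P||Q) ≥ 0 for all distributions P, Q.

D_KL(P||Q) = Σ p(x) log(p(x)/q(x))
Term by term:
  x=0: 2/7 × log_10[(2/7)/(1/7)] = 0.0860
  x=1: 1/7 × log_10[(1/7)/(1/7)] = 0.0000
  x=2: 1/7 × log_10[(1/7)/(1/7)] = 0.0000
  x=3: 1/7 × log_10[(1/7)/(1/7)] = 0.0000
  x=4: 1/7 × log_10[(1/7)/(2/7)] = -0.0430
  x=5: 1/7 × log_10[(1/7)/(1/7)] = 0.0000
D_KL(P||Q) = 0.0430 dits

D_KL(P||Q) = 0.0430 ≥ 0 ✓

This non-negativity is a fundamental property: relative entropy cannot be negative because it measures how different Q is from P.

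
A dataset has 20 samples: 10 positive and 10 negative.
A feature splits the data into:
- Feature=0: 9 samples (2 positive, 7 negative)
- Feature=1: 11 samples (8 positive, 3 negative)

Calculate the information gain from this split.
0.1912 bits

Information Gain = H(Y) - H(Y|Feature)

Before split:
P(positive) = 10/20 = 0.5000
H(Y) = 1.0000 bits

After split:
Feature=0: H = 0.7642 bits (weight = 9/20)
Feature=1: H = 0.8454 bits (weight = 11/20)
H(Y|Feature) = (9/20)×0.7642 + (11/20)×0.8454 = 0.8088 bits

Information Gain = 1.0000 - 0.8088 = 0.1912 bits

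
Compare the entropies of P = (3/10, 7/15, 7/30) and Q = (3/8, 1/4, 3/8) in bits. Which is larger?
Q

Computing entropies in bits:
H(P) = 1.5241
H(Q) = 1.5613

Distribution Q has higher entropy.

Intuition: The distribution closer to uniform (more spread out) has higher entropy.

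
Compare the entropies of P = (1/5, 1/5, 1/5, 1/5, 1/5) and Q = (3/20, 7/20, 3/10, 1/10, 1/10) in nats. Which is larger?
P

Computing entropies in nats:
H(P) = 1.6094
H(Q) = 1.4737

Distribution P has higher entropy.

Intuition: The distribution closer to uniform (more spread out) has higher entropy.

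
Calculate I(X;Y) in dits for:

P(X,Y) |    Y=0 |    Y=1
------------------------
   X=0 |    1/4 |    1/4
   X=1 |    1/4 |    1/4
0.0000 dits

Mutual information: I(X;Y) = H(X) + H(Y) - H(X,Y)

Marginals:
P(X) = (1/2, 1/2), H(X) = 0.3010 dits
P(Y) = (1/2, 1/2), H(Y) = 0.3010 dits

Joint entropy: H(X,Y) = 0.6021 dits

I(X;Y) = 0.3010 + 0.3010 - 0.6021 = 0.0000 dits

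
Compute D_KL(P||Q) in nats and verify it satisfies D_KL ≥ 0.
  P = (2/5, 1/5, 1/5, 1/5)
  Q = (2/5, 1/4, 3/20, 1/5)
0.0129 nats

KL divergence satisfies the Gibbs inequality: D_KL(P||Q) ≥ 0 for all distributions P, Q.

D_KL(P||Q) = Σ p(x) log(p(x)/q(x))
Term by term:
  x=0: 2/5 × log_e[(2/5)/(2/5)] = 0.0000
  x=1: 1/5 × log_e[(1/5)/(1/4)] = -0.0446
  x=2: 1/5 × log_e[(1/5)/(3/20)] = 0.0575
  x=3: 1/5 × log_e[(1/5)/(1/5)] = 0.0000
D_KL(P||Q) = 0.0129 nats

D_KL(P||Q) = 0.0129 ≥ 0 ✓

This non-negativity is a fundamental property: relative entropy cannot be negative because it measures how different Q is from P.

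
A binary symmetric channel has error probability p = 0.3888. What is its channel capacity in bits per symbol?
0.0360 bits

For a binary symmetric channel (BSC) with error probability p:
Capacity C = 1 - H(p) bits per symbol

where H(p) = -p log₂(p) - (1-p) log₂(1-p) is the binary entropy function.

H(0.3888) = 0.9640 bits
C = 1 - 0.9640 = 0.0360 bits per symbol

This means we can reliably transmit up to 0.0360 bits of information per channel use.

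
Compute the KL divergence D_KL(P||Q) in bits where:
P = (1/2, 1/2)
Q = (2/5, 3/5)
0.0294 bits

KL divergence: D_KL(P||Q) = Σ p(x) log(p(x)/q(x))

Computing term by term:
  x=0: 1/2 × log_2[(1/2)/(2/5)] = 1/2 × 0.3219 = 0.1610
  x=1: 1/2 × log_2[(1/2)/(3/5)] = 1/2 × -0.2630 = -0.1315

D_KL(P||Q) = 0.0294 bits

Note: KL divergence is always non-negative and equals 0 iff P = Q.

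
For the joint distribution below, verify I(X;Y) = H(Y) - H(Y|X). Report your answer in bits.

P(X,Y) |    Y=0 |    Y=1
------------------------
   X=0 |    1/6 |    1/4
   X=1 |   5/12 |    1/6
I(X;Y) = 0.0718 bits

Mutual information has multiple equivalent forms:
- I(X;Y) = H(X) - H(X|Y)
- I(X;Y) = H(Y) - H(Y|X)
- I(X;Y) = H(X) + H(Y) - H(X,Y)

Computing all quantities:
H(X) = 0.9799, H(Y) = 0.9799, H(X,Y) = 1.8879
H(X|Y) = 0.9080, H(Y|X) = 0.9080

Verification:
H(X) - H(X|Y) = 0.9799 - 0.9080 = 0.0718
H(Y) - H(Y|X) = 0.9799 - 0.9080 = 0.0718
H(X) + H(Y) - H(X,Y) = 0.9799 + 0.9799 - 1.8879 = 0.0718

All forms give I(X;Y) = 0.0718 bits. ✓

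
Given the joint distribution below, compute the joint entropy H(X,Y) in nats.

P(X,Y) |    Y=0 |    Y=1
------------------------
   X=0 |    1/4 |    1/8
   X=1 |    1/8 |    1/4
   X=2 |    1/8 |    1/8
1.7329 nats

Joint entropy is H(X,Y) = -Σ_{x,y} p(x,y) log p(x,y).

Summing over all non-zero entries:
H(X,Y) = -[1/4·log_e(1/4) + 1/8·log_e(1/8) + 1/8·log_e(1/8) + 1/4·log_e(1/4) + 1/8·log_e(1/8) + 1/8·log_e(1/8)]
H(X,Y) = 1.7329 nats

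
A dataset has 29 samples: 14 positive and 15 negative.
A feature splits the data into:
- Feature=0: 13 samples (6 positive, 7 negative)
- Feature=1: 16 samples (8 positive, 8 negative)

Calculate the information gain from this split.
0.0011 bits

Information Gain = H(Y) - H(Y|Feature)

Before split:
P(positive) = 14/29 = 0.4828
H(Y) = 0.9991 bits

After split:
Feature=0: H = 0.9957 bits (weight = 13/29)
Feature=1: H = 1.0000 bits (weight = 16/29)
H(Y|Feature) = (13/29)×0.9957 + (16/29)×1.0000 = 0.9981 bits

Information Gain = 0.9991 - 0.9981 = 0.0011 bits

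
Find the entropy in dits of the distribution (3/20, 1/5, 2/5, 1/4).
0.5731 dits

Shannon entropy is H(X) = -Σ p(x) log p(x).

For P = (3/20, 1/5, 2/5, 1/4):
H = -3/20 × log_10(3/20) -1/5 × log_10(1/5) -2/5 × log_10(2/5) -1/4 × log_10(1/4)
H = 0.5731 dits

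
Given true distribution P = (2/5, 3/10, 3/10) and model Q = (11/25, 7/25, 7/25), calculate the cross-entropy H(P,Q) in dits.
0.4743 dits

Cross-entropy: H(P,Q) = -Σ p(x) log q(x)

Alternatively: H(P,Q) = H(P) + D_KL(P||Q)
H(P) = 0.4729 dits
D_KL(P||Q) = 0.0014 dits

H(P,Q) = 0.4729 + 0.0014 = 0.4743 dits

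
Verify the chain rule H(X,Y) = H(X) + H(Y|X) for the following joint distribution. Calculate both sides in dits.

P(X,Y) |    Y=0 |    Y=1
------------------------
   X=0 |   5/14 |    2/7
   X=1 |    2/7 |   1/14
H(X,Y) = 0.5525, H(X) = 0.2831, H(Y|X) = 0.2694 (all in dits)

Chain rule: H(X,Y) = H(X) + H(Y|X)

Left side — joint entropy directly:
H(X,Y) = -Σ p(x,y) log p(x,y) = 0.5525 dits

Right side — compute H(Y|X) from the conditional distributions:
P(X) = (9/14, 5/14), so H(X) = 0.2831 dits
H(Y|X) = Σ_x P(X=x) · H(Y|X=x):
  P(Y|X=0) = (5/9, 4/9), H(Y|X=0) = 0.2983, weight P(X=0) = 9/14
  P(Y|X=1) = (4/5, 1/5), H(Y|X=1) = 0.2173, weight P(X=1) = 5/14
H(Y|X) = 0.2694 dits

H(X) + H(Y|X) = 0.2831 + 0.2694 = 0.5525 dits

Both sides equal 0.5525 dits. ✓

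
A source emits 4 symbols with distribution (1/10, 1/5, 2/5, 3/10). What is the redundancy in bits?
0.1536 bits

Redundancy measures how far a source is from maximum entropy:
R = H_max - H(X)

Maximum entropy for 4 symbols: H_max = log_2(4) = 2.0000 bits
Actual entropy: H(X) = 1.8464 bits
Redundancy: R = 2.0000 - 1.8464 = 0.1536 bits

This redundancy represents potential for compression: the source could be compressed by 0.1536 bits per symbol.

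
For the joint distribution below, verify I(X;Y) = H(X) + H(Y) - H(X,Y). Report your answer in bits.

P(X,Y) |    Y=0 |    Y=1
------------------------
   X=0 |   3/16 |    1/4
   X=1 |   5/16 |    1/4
I(X;Y) = 0.0115 bits

Mutual information has multiple equivalent forms:
- I(X;Y) = H(X) - H(X|Y)
- I(X;Y) = H(Y) - H(Y|X)
- I(X;Y) = H(X) + H(Y) - H(X,Y)

Computing all quantities:
H(X) = 0.9887, H(Y) = 1.0000, H(X,Y) = 1.9772
H(X|Y) = 0.9772, H(Y|X) = 0.9885

Verification:
H(X) - H(X|Y) = 0.9887 - 0.9772 = 0.0115
H(Y) - H(Y|X) = 1.0000 - 0.9885 = 0.0115
H(X) + H(Y) - H(X,Y) = 0.9887 + 1.0000 - 1.9772 = 0.0115

All forms give I(X;Y) = 0.0115 bits. ✓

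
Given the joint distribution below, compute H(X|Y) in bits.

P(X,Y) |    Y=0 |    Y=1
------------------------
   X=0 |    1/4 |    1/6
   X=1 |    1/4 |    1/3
0.9591 bits

Using the chain rule: H(X|Y) = H(X,Y) - H(Y)

First, compute H(X,Y) = 1.9591 bits

Marginal P(Y) = (1/2, 1/2)
H(Y) = 1.0000 bits

H(X|Y) = H(X,Y) - H(Y) = 1.9591 - 1.0000 = 0.9591 bits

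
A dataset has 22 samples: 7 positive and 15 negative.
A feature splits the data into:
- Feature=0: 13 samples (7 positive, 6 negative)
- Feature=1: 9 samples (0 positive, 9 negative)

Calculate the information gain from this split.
0.3140 bits

Information Gain = H(Y) - H(Y|Feature)

Before split:
P(positive) = 7/22 = 0.3182
H(Y) = 0.9024 bits

After split:
Feature=0: H = 0.9957 bits (weight = 13/22)
Feature=1: H = 0.0000 bits (weight = 9/22)
H(Y|Feature) = (13/22)×0.9957 + (9/22)×0.0000 = 0.5884 bits

Information Gain = 0.9024 - 0.5884 = 0.3140 bits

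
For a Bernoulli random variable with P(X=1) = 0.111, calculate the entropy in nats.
0.3486 nats

The binary entropy function is:
H(p) = -p log(p) - (1-p) log(1-p)

H(0.111) = -0.111 × log_e(0.111) - 0.889 × log_e(0.889)
H(0.111) = 0.3486 nats

Note: Binary entropy is maximized at p=0.5 (H=1 bit) and minimized at p=0 or p=1 (H=0).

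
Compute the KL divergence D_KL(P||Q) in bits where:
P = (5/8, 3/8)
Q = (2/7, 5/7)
0.3572 bits

KL divergence: D_KL(P||Q) = Σ p(x) log(p(x)/q(x))

Computing term by term:
  x=0: 5/8 × log_2[(5/8)/(2/7)] = 5/8 × 1.1293 = 0.7058
  x=1: 3/8 × log_2[(3/8)/(5/7)] = 3/8 × -0.9296 = -0.3486

D_KL(P||Q) = 0.3572 bits

Note: KL divergence is always non-negative and equals 0 iff P = Q.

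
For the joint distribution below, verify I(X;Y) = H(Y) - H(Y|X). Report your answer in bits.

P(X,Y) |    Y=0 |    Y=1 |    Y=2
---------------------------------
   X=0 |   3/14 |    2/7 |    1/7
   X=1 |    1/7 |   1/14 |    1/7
I(X;Y) = 0.0500 bits

Mutual information has multiple equivalent forms:
- I(X;Y) = H(X) - H(X|Y)
- I(X;Y) = H(Y) - H(Y|X)
- I(X;Y) = H(X) + H(Y) - H(X,Y)

Computing all quantities:
H(X) = 0.9403, H(Y) = 1.5774, H(X,Y) = 2.4677
H(X|Y) = 0.8903, H(Y|X) = 1.5274

Verification:
H(X) - H(X|Y) = 0.9403 - 0.8903 = 0.0500
H(Y) - H(Y|X) = 1.5774 - 1.5274 = 0.0500
H(X) + H(Y) - H(X,Y) = 0.9403 + 1.5774 - 2.4677 = 0.0500

All forms give I(X;Y) = 0.0500 bits. ✓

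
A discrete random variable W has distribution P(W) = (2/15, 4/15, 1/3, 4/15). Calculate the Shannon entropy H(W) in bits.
1.9329 bits

Shannon entropy is H(X) = -Σ p(x) log p(x).

For P = (2/15, 4/15, 1/3, 4/15):
H = -2/15 × log_2(2/15) -4/15 × log_2(4/15) -1/3 × log_2(1/3) -4/15 × log_2(4/15)
H = 1.9329 bits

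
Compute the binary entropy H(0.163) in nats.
0.4446 nats

The binary entropy function is:
H(p) = -p log(p) - (1-p) log(1-p)

H(0.163) = -0.163 × log_e(0.163) - 0.837 × log_e(0.837)
H(0.163) = 0.4446 nats

Note: Binary entropy is maximized at p=0.5 (H=1 bit) and minimized at p=0 or p=1 (H=0).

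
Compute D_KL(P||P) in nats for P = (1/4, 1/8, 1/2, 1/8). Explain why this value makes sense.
0.0000 nats

KL divergence satisfies the Gibbs inequality: D_KL(P||Q) ≥ 0 for all distributions P, Q.

D_KL(P||Q) = Σ p(x) log(p(x)/q(x))
Each term is p(x) × log_e(p(x)/p(x)) = p(x) × log_e(1) = 0, so the sum is 0.
D_KL(P||Q) = 0.0000 nats

When P = Q, the KL divergence is exactly 0, as there is no 'divergence' between identical distributions.

This non-negativity is a fundamental property: relative entropy cannot be negative because it measures how different Q is from P.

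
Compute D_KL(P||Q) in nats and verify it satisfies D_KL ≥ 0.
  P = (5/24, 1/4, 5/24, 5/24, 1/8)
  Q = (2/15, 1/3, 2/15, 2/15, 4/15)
0.1123 nats

KL divergence satisfies the Gibbs inequality: D_KL(P||Q) ≥ 0 for all distributions P, Q.

D_KL(P||Q) = Σ p(x) log(p(x)/q(x))
Term by term:
  x=0: 5/24 × log_e[(5/24)/(2/15)] = 0.0930
  x=1: 1/4 × log_e[(1/4)/(1/3)] = -0.0719
  x=2: 5/24 × log_e[(5/24)/(2/15)] = 0.0930
  x=3: 5/24 × log_e[(5/24)/(2/15)] = 0.0930
  x=4: 1/8 × log_e[(1/8)/(4/15)] = -0.0947
D_KL(P||Q) = 0.1123 nats

D_KL(P||Q) = 0.1123 ≥ 0 ✓

This non-negativity is a fundamental property: relative entropy cannot be negative because it measures how different Q is from P.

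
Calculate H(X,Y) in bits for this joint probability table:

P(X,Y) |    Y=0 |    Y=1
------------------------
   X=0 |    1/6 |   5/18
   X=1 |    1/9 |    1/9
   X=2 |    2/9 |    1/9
2.4830 bits

Joint entropy is H(X,Y) = -Σ_{x,y} p(x,y) log p(x,y).

Summing over all non-zero entries:
H(X,Y) = -[1/6·log_2(1/6) + 5/18·log_2(5/18) + 1/9·log_2(1/9) + 1/9·log_2(1/9) + 2/9·log_2(2/9) + 1/9·log_2(1/9)]
H(X,Y) = 2.4830 bits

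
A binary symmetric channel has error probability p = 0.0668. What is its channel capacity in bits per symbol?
0.6461 bits

For a binary symmetric channel (BSC) with error probability p:
Capacity C = 1 - H(p) bits per symbol

where H(p) = -p log₂(p) - (1-p) log₂(1-p) is the binary entropy function.

H(0.0668) = 0.3539 bits
C = 1 - 0.3539 = 0.6461 bits per symbol

This means we can reliably transmit up to 0.6461 bits of information per channel use.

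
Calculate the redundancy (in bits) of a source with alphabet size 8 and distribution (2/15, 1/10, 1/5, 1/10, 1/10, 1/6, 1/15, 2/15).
0.0726 bits

Redundancy measures how far a source is from maximum entropy:
R = H_max - H(X)

Maximum entropy for 8 symbols: H_max = log_2(8) = 3.0000 bits
Actual entropy: H(X) = 2.9274 bits
Redundancy: R = 3.0000 - 2.9274 = 0.0726 bits

This redundancy represents potential for compression: the source could be compressed by 0.0726 bits per symbol.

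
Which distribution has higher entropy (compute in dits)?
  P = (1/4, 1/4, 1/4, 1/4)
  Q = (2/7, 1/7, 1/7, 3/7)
P

Computing entropies in dits:
H(P) = 0.6021
H(Q) = 0.5546

Distribution P has higher entropy.

Intuition: The distribution closer to uniform (more spread out) has higher entropy.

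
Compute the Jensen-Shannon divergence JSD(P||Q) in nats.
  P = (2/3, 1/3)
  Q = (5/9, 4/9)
0.0065 nats

Jensen-Shannon divergence is:
JSD(P||Q) = 0.5 × D_KL(P||M) + 0.5 × D_KL(Q||M)
where M = 0.5 × (P + Q) is the mixture distribution.

M = 0.5 × (2/3, 1/3) + 0.5 × (5/9, 4/9) = (11/18, 7/18)

D_KL(P||M) = 0.0066 nats
D_KL(Q||M) = 0.0064 nats

JSD(P||Q) = 0.5 × 0.0066 + 0.5 × 0.0064 = 0.0065 nats

Unlike KL divergence, JSD is symmetric and bounded: 0 ≤ JSD ≤ log(2).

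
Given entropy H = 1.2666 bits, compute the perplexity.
2.4059

Perplexity is 2^H (or exp(H) for natural log).

H = 1.2666 bits
Perplexity = 2^1.2666 = 2.4059

Interpretation: The model's uncertainty is equivalent to choosing uniformly among 2.4 options.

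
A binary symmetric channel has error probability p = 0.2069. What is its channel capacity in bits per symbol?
0.2645 bits

For a binary symmetric channel (BSC) with error probability p:
Capacity C = 1 - H(p) bits per symbol

where H(p) = -p log₂(p) - (1-p) log₂(1-p) is the binary entropy function.

H(0.2069) = 0.7355 bits
C = 1 - 0.7355 = 0.2645 bits per symbol

This means we can reliably transmit up to 0.2645 bits of information per channel use.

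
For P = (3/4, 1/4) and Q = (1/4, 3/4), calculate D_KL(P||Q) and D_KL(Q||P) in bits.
D_KL(P||Q) = 0.7925, D_KL(Q||P) = 0.7925

KL divergence is not symmetric: D_KL(P||Q) ≠ D_KL(Q||P) in general.

D_KL(P||Q) = 0.7925 bits
D_KL(Q||P) = 0.7925 bits

In this case they happen to be equal (to 4 decimal places).

This asymmetry is why KL divergence is not a true distance metric.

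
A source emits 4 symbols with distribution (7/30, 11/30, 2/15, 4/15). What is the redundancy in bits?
0.0833 bits

Redundancy measures how far a source is from maximum entropy:
R = H_max - H(X)

Maximum entropy for 4 symbols: H_max = log_2(4) = 2.0000 bits
Actual entropy: H(X) = 1.9167 bits
Redundancy: R = 2.0000 - 1.9167 = 0.0833 bits

This redundancy represents potential for compression: the source could be compressed by 0.0833 bits per symbol.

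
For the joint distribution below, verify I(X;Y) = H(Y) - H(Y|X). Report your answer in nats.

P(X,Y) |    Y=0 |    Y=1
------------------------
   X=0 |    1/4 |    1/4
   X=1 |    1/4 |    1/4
I(X;Y) = 0.0000 nats

Mutual information has multiple equivalent forms:
- I(X;Y) = H(X) - H(X|Y)
- I(X;Y) = H(Y) - H(Y|X)
- I(X;Y) = H(X) + H(Y) - H(X,Y)

Computing all quantities:
H(X) = 0.6931, H(Y) = 0.6931, H(X,Y) = 1.3863
H(X|Y) = 0.6931, H(Y|X) = 0.6931

Verification:
H(X) - H(X|Y) = 0.6931 - 0.6931 = 0.0000
H(Y) - H(Y|X) = 0.6931 - 0.6931 = 0.0000
H(X) + H(Y) - H(X,Y) = 0.6931 + 0.6931 - 1.3863 = 0.0000

All forms give I(X;Y) = 0.0000 nats. ✓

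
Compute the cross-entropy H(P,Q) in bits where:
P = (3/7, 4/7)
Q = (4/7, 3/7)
1.0445 bits

Cross-entropy: H(P,Q) = -Σ p(x) log q(x)

Alternatively: H(P,Q) = H(P) + D_KL(P||Q)
H(P) = 0.9852 bits
D_KL(P||Q) = 0.0593 bits

H(P,Q) = 0.9852 + 0.0593 = 1.0445 bits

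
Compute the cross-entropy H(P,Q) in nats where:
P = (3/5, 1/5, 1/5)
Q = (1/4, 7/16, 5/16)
1.2297 nats

Cross-entropy: H(P,Q) = -Σ p(x) log q(x)

Alternatively: H(P,Q) = H(P) + D_KL(P||Q)
H(P) = 0.9503 nats
D_KL(P||Q) = 0.2795 nats

H(P,Q) = 0.9503 + 0.2795 = 1.2297 nats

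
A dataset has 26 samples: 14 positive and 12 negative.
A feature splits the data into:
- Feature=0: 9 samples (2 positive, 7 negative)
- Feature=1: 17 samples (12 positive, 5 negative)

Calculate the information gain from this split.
0.1597 bits

Information Gain = H(Y) - H(Y|Feature)

Before split:
P(positive) = 14/26 = 0.5385
H(Y) = 0.9957 bits

After split:
Feature=0: H = 0.7642 bits (weight = 9/26)
Feature=1: H = 0.8740 bits (weight = 17/26)
H(Y|Feature) = (9/26)×0.7642 + (17/26)×0.8740 = 0.8360 bits

Information Gain = 0.9957 - 0.8360 = 0.1597 bits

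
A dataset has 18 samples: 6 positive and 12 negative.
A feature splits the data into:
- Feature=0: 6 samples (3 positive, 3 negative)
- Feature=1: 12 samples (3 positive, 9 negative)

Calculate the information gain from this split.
0.0441 bits

Information Gain = H(Y) - H(Y|Feature)

Before split:
P(positive) = 6/18 = 0.3333
H(Y) = 0.9183 bits

After split:
Feature=0: H = 1.0000 bits (weight = 6/18)
Feature=1: H = 0.8113 bits (weight = 12/18)
H(Y|Feature) = (6/18)×1.0000 + (12/18)×0.8113 = 0.8742 bits

Information Gain = 0.9183 - 0.8742 = 0.0441 bits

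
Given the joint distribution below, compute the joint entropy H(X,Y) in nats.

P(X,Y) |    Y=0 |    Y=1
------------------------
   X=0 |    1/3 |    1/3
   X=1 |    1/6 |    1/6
1.3297 nats

Joint entropy is H(X,Y) = -Σ_{x,y} p(x,y) log p(x,y).

Summing over all non-zero entries:
H(X,Y) = -[1/3·log_e(1/3) + 1/3·log_e(1/3) + 1/6·log_e(1/6) + 1/6·log_e(1/6)]
H(X,Y) = 1.3297 nats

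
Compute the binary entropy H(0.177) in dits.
0.2027 dits

The binary entropy function is:
H(p) = -p log(p) - (1-p) log(1-p)

H(0.177) = -0.177 × log_10(0.177) - 0.823 × log_10(0.823)
H(0.177) = 0.2027 dits

Note: Binary entropy is maximized at p=0.5 (H=1 bit) and minimized at p=0 or p=1 (H=0).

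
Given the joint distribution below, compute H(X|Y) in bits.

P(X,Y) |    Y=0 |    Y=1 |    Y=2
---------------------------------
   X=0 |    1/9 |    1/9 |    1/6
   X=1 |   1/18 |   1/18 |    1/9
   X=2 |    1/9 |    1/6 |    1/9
1.5145 bits

Using the chain rule: H(X|Y) = H(X,Y) - H(Y)

First, compute H(X,Y) = 3.0860 bits

Marginal P(Y) = (5/18, 1/3, 7/18)
H(Y) = 1.5715 bits

H(X|Y) = H(X,Y) - H(Y) = 3.0860 - 1.5715 = 1.5145 bits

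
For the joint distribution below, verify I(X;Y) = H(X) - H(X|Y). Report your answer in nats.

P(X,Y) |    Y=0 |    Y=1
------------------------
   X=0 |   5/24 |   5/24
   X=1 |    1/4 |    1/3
I(X;Y) = 0.0025 nats

Mutual information has multiple equivalent forms:
- I(X;Y) = H(X) - H(X|Y)
- I(X;Y) = H(Y) - H(Y|X)
- I(X;Y) = H(X) + H(Y) - H(X,Y)

Computing all quantities:
H(X) = 0.6792, H(Y) = 0.6897, H(X,Y) = 1.3664
H(X|Y) = 0.6767, H(Y|X) = 0.6872

Verification:
H(X) - H(X|Y) = 0.6792 - 0.6767 = 0.0025
H(Y) - H(Y|X) = 0.6897 - 0.6872 = 0.0025
H(X) + H(Y) - H(X,Y) = 0.6792 + 0.6897 - 1.3664 = 0.0025

All forms give I(X;Y) = 0.0025 nats. ✓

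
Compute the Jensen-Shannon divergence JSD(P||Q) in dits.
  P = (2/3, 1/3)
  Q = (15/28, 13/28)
0.0039 dits

Jensen-Shannon divergence is:
JSD(P||Q) = 0.5 × D_KL(P||M) + 0.5 × D_KL(Q||M)
where M = 0.5 × (P + Q) is the mixture distribution.

M = 0.5 × (2/3, 1/3) + 0.5 × (15/28, 13/28) = (0.60119, 0.39881)

D_KL(P||M) = 0.0040 dits
D_KL(Q||M) = 0.0038 dits

JSD(P||Q) = 0.5 × 0.0040 + 0.5 × 0.0038 = 0.0039 dits

Unlike KL divergence, JSD is symmetric and bounded: 0 ≤ JSD ≤ log(2).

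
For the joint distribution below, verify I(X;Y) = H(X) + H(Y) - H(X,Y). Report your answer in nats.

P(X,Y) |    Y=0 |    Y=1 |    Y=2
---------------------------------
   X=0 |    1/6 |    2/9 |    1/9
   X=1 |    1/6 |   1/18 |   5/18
I(X;Y) = 0.0904 nats

Mutual information has multiple equivalent forms:
- I(X;Y) = H(X) - H(X|Y)
- I(X;Y) = H(Y) - H(Y|X)
- I(X;Y) = H(X) + H(Y) - H(X,Y)

Computing all quantities:
H(X) = 0.6931, H(Y) = 1.0893, H(X,Y) = 1.6920
H(X|Y) = 0.6027, H(Y|X) = 0.9989

Verification:
H(X) - H(X|Y) = 0.6931 - 0.6027 = 0.0904
H(Y) - H(Y|X) = 1.0893 - 0.9989 = 0.0904
H(X) + H(Y) - H(X,Y) = 0.6931 + 1.0893 - 1.6920 = 0.0904

All forms give I(X;Y) = 0.0904 nats. ✓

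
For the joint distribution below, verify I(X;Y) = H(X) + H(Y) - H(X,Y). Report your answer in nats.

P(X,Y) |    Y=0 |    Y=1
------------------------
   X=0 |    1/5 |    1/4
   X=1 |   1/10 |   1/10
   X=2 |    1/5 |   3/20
I(X;Y) = 0.0064 nats

Mutual information has multiple equivalent forms:
- I(X;Y) = H(X) - H(X|Y)
- I(X;Y) = H(Y) - H(Y|X)
- I(X;Y) = H(X) + H(Y) - H(X,Y)

Computing all quantities:
H(X) = 1.0487, H(Y) = 0.6931, H(X,Y) = 1.7354
H(X|Y) = 1.0423, H(Y|X) = 0.6868

Verification:
H(X) - H(X|Y) = 1.0487 - 1.0423 = 0.0064
H(Y) - H(Y|X) = 0.6931 - 0.6868 = 0.0064
H(X) + H(Y) - H(X,Y) = 1.0487 + 0.6931 - 1.7354 = 0.0064

All forms give I(X;Y) = 0.0064 nats. ✓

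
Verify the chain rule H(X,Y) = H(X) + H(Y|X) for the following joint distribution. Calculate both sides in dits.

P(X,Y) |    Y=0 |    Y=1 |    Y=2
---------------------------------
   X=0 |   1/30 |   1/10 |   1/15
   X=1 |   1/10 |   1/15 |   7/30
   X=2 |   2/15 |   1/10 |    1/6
H(X,Y) = 0.8999, H(X) = 0.4581, H(Y|X) = 0.4417 (all in dits)

Chain rule: H(X,Y) = H(X) + H(Y|X)

Left side — joint entropy directly:
H(X,Y) = -Σ p(x,y) log p(x,y) = 0.8999 dits

Right side — compute H(Y|X) from the conditional distributions:
P(X) = (1/5, 2/5, 2/5), so H(X) = 0.4581 dits
H(Y|X) = Σ_x P(X=x) · H(Y|X=x):
  P(Y|X=0) = (1/6, 1/2, 1/3), H(Y|X=0) = 0.4392, weight P(X=0) = 1/5
  P(Y|X=1) = (1/4, 1/6, 7/12), H(Y|X=1) = 0.4168, weight P(X=1) = 2/5
  P(Y|X=2) = (1/3, 1/4, 5/12), H(Y|X=2) = 0.4680, weight P(X=2) = 2/5
H(Y|X) = 0.4417 dits

H(X) + H(Y|X) = 0.4581 + 0.4417 = 0.8999 dits

Both sides equal 0.8999 dits. ✓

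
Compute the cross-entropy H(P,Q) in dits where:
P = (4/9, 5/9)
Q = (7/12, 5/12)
0.3153 dits

Cross-entropy: H(P,Q) = -Σ p(x) log q(x)

Alternatively: H(P,Q) = H(P) + D_KL(P||Q)
H(P) = 0.2983 dits
D_KL(P||Q) = 0.0169 dits

H(P,Q) = 0.2983 + 0.0169 = 0.3153 dits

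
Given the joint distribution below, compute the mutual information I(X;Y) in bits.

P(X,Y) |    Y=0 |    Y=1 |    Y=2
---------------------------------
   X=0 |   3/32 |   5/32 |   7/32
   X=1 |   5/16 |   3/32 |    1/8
0.1169 bits

Mutual information: I(X;Y) = H(X) + H(Y) - H(X,Y)

Marginals:
P(X) = (15/32, 17/32), H(X) = 0.9972 bits
P(Y) = (13/32, 1/4, 11/32), H(Y) = 1.5575 bits

Joint entropy: H(X,Y) = 2.4378 bits

I(X;Y) = 0.9972 + 1.5575 - 2.4378 = 0.1169 bits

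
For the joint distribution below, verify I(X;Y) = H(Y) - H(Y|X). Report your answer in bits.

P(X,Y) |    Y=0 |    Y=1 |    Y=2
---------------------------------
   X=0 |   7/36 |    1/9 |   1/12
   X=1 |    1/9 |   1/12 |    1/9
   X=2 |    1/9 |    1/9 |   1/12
I(X;Y) = 0.0207 bits

Mutual information has multiple equivalent forms:
- I(X;Y) = H(X) - H(X|Y)
- I(X;Y) = H(Y) - H(Y|X)
- I(X;Y) = H(X) + H(Y) - H(X,Y)

Computing all quantities:
H(X) = 1.5752, H(Y) = 1.5622, H(X,Y) = 3.1167
H(X|Y) = 1.5545, H(Y|X) = 1.5415

Verification:
H(X) - H(X|Y) = 1.5752 - 1.5545 = 0.0207
H(Y) - H(Y|X) = 1.5622 - 1.5415 = 0.0207
H(X) + H(Y) - H(X,Y) = 1.5752 + 1.5622 - 3.1167 = 0.0207

All forms give I(X;Y) = 0.0207 bits. ✓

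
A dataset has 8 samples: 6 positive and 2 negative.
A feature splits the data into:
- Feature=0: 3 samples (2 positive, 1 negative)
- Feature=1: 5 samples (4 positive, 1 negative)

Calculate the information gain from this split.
0.0157 bits

Information Gain = H(Y) - H(Y|Feature)

Before split:
P(positive) = 6/8 = 0.7500
H(Y) = 0.8113 bits

After split:
Feature=0: H = 0.9183 bits (weight = 3/8)
Feature=1: H = 0.7219 bits (weight = 5/8)
H(Y|Feature) = (3/8)×0.9183 + (5/8)×0.7219 = 0.7956 bits

Information Gain = 0.8113 - 0.7956 = 0.0157 bits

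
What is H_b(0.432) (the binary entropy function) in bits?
0.9866 bits

The binary entropy function is:
H(p) = -p log(p) - (1-p) log(1-p)

H(0.432) = -0.432 × log_2(0.432) - 0.568 × log_2(0.568)
H(0.432) = 0.9866 bits

Note: Binary entropy is maximized at p=0.5 (H=1 bit) and minimized at p=0 or p=1 (H=0).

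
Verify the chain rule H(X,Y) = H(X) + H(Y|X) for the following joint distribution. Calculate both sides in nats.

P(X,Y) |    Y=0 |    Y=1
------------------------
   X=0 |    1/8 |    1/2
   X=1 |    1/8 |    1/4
H(X,Y) = 1.2130, H(X) = 0.6616, H(Y|X) = 0.5514 (all in nats)

Chain rule: H(X,Y) = H(X) + H(Y|X)

Left side — joint entropy directly:
H(X,Y) = -Σ p(x,y) log p(x,y) = 1.2130 nats

Right side — compute H(Y|X) from the conditional distributions:
P(X) = (5/8, 3/8), so H(X) = 0.6616 nats
H(Y|X) = Σ_x P(X=x) · H(Y|X=x):
  P(Y|X=0) = (1/5, 4/5), H(Y|X=0) = 0.5004, weight P(X=0) = 5/8
  P(Y|X=1) = (1/3, 2/3), H(Y|X=1) = 0.6365, weight P(X=1) = 3/8
H(Y|X) = 0.5514 nats

H(X) + H(Y|X) = 0.6616 + 0.5514 = 1.2130 nats

Both sides equal 1.2130 nats. ✓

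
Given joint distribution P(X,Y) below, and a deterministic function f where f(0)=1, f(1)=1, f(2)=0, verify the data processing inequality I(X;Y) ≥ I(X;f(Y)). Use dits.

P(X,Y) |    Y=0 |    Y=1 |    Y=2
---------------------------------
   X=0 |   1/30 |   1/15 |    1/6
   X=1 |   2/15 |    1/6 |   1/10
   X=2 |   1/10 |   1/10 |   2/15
I(X;Y) = 0.0222, I(X;f(Y)) = 0.0206, inequality holds: 0.0222 ≥ 0.0206

Data Processing Inequality: For any Markov chain X → Y → Z, we have I(X;Y) ≥ I(X;Z).

Here Z = f(Y) is a deterministic function of Y, forming X → Y → Z.

Original I(X;Y) = 0.0222 dits

After applying f:
P(X,Z) where Z=f(Y):
- P(X,Z=0) = P(X,Y=2)
- P(X,Z=1) = P(X,Y=0) + P(X,Y=1)

I(X;Z) = I(X;f(Y)) = 0.0206 dits

Verification: 0.0222 ≥ 0.0206 ✓

Information cannot be created by processing; the function f can only lose information about X.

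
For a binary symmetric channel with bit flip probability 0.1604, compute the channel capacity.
0.3647 bits

For a binary symmetric channel (BSC) with error probability p:
Capacity C = 1 - H(p) bits per symbol

where H(p) = -p log₂(p) - (1-p) log₂(1-p) is the binary entropy function.

H(0.1604) = 0.6353 bits
C = 1 - 0.6353 = 0.3647 bits per symbol

This means we can reliably transmit up to 0.3647 bits of information per channel use.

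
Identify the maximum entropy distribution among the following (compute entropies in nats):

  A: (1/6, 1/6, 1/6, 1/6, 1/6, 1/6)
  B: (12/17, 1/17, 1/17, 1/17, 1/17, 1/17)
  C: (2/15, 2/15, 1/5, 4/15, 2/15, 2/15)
A

For a discrete distribution over n outcomes, entropy is maximized by the uniform distribution.

Computing entropies:
H(A) = 1.7918 nats
H(B) = 1.0792 nats
H(C) = 1.7490 nats

The uniform distribution (where all probabilities equal 1/6) achieves the maximum entropy of log_e(6) = 1.7918 nats.

Distribution A has the highest entropy.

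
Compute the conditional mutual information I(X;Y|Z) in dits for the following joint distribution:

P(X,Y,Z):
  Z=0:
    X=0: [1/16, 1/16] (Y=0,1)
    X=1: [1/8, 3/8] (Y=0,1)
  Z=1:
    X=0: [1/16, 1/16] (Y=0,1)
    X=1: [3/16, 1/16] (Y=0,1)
0.0111 dits

Conditional mutual information: I(X;Y|Z) = H(X|Z) + H(Y|Z) - H(X,Y|Z)

H(Z) = 0.2873
H(X,Z) = 0.5268 → H(X|Z) = 0.2395
H(Y,Z) = 0.5568 → H(Y|Z) = 0.2695
H(X,Y,Z) = 0.7852 → H(X,Y|Z) = 0.4979

I(X;Y|Z) = 0.2395 + 0.2695 - 0.4979 = 0.0111 dits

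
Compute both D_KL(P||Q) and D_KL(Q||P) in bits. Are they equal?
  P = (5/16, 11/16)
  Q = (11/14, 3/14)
D_KL(P||Q) = 0.7406, D_KL(Q||P) = 0.6847

KL divergence is not symmetric: D_KL(P||Q) ≠ D_KL(Q||P) in general.

D_KL(P||Q) = 0.7406 bits
D_KL(Q||P) = 0.6847 bits

No, they are not equal!

This asymmetry is why KL divergence is not a true distance metric.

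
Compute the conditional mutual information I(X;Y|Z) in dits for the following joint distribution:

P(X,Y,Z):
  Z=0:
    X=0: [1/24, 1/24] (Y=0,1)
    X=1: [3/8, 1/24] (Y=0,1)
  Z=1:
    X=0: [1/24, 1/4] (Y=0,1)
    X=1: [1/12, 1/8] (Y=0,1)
0.0232 dits

Conditional mutual information: I(X;Y|Z) = H(X|Z) + H(Y|Z) - H(X,Y|Z)

H(Z) = 0.3010
H(X,Z) = 0.5464 → H(X|Z) = 0.2453
H(Y,Z) = 0.5210 → H(Y|Z) = 0.2199
H(X,Y,Z) = 0.7431 → H(X,Y|Z) = 0.4421

I(X;Y|Z) = 0.2453 + 0.2199 - 0.4421 = 0.0232 dits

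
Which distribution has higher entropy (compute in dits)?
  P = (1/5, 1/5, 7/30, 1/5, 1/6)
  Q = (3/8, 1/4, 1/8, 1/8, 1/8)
P

Computing entropies in dits:
H(P) = 0.6965
H(Q) = 0.6489

Distribution P has higher entropy.

Intuition: The distribution closer to uniform (more spread out) has higher entropy.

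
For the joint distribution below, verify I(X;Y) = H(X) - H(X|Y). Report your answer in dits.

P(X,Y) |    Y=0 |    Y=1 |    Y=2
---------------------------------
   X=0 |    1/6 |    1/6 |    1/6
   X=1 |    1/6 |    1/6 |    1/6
I(X;Y) = 0.0000 dits

Mutual information has multiple equivalent forms:
- I(X;Y) = H(X) - H(X|Y)
- I(X;Y) = H(Y) - H(Y|X)
- I(X;Y) = H(X) + H(Y) - H(X,Y)

Computing all quantities:
H(X) = 0.3010, H(Y) = 0.4771, H(X,Y) = 0.7782
H(X|Y) = 0.3010, H(Y|X) = 0.4771

Verification:
H(X) - H(X|Y) = 0.3010 - 0.3010 = 0.0000
H(Y) - H(Y|X) = 0.4771 - 0.4771 = 0.0000
H(X) + H(Y) - H(X,Y) = 0.3010 + 0.4771 - 0.7782 = 0.0000

All forms give I(X;Y) = 0.0000 dits. ✓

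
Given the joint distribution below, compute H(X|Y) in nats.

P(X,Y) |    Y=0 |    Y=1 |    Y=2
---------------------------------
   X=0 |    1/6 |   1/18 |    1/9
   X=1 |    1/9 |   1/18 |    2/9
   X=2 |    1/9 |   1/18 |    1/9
1.0648 nats

Using the chain rule: H(X|Y) = H(X,Y) - H(Y)

First, compute H(X,Y) = 2.0911 nats

Marginal P(Y) = (7/18, 1/6, 4/9)
H(Y) = 1.0263 nats

H(X|Y) = H(X,Y) - H(Y) = 2.0911 - 1.0263 = 1.0648 nats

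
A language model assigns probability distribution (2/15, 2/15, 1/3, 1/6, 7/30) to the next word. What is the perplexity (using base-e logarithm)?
4.6726

Perplexity is e^H (or exp(H) for natural log).

First, H = -Σ p log p = 1.5417 nats
Perplexity = e^1.5417 = 4.6726

Interpretation: The model's uncertainty is equivalent to choosing uniformly among 4.7 options.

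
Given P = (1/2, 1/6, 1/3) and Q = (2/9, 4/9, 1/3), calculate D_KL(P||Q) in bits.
0.3491 bits

KL divergence: D_KL(P||Q) = Σ p(x) log(p(x)/q(x))

Computing term by term:
  x=0: 1/2 × log_2[(1/2)/(2/9)] = 1/2 × 1.1699 = 0.5850
  x=1: 1/6 × log_2[(1/6)/(4/9)] = 1/6 × -1.4150 = -0.2358
  x=2: 1/3 × log_2[(1/3)/(1/3)] = 1/3 × 0.0000 = 0.0000

D_KL(P||Q) = 0.3491 bits

Note: KL divergence is always non-negative and equals 0 iff P = Q.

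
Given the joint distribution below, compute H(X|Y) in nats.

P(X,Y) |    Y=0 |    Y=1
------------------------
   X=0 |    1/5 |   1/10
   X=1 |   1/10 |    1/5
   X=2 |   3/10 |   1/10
1.0227 nats

Using the chain rule: H(X|Y) = H(X,Y) - H(Y)

First, compute H(X,Y) = 1.6957 nats

Marginal P(Y) = (3/5, 2/5)
H(Y) = 0.6730 nats

H(X|Y) = H(X,Y) - H(Y) = 1.6957 - 0.6730 = 1.0227 nats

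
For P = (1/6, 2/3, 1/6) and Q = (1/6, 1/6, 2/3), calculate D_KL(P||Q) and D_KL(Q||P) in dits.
D_KL(P||Q) = 0.3010, D_KL(Q||P) = 0.3010

KL divergence is not symmetric: D_KL(P||Q) ≠ D_KL(Q||P) in general.

D_KL(P||Q) = 0.3010 dits
D_KL(Q||P) = 0.3010 dits

In this case they happen to be equal (to 4 decimal places).

This asymmetry is why KL divergence is not a true distance metric.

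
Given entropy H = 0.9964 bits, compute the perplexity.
1.9950

Perplexity is 2^H (or exp(H) for natural log).

H = 0.9964 bits
Perplexity = 2^0.9964 = 1.9950

Interpretation: The model's uncertainty is equivalent to choosing uniformly among 2.0 options.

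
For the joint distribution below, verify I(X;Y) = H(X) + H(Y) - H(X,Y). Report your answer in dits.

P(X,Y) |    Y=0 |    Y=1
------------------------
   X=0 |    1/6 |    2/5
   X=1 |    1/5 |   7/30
I(X;Y) = 0.0064 dits

Mutual information has multiple equivalent forms:
- I(X;Y) = H(X) - H(X|Y)
- I(X;Y) = H(Y) - H(Y|X)
- I(X;Y) = H(X) + H(Y) - H(X,Y)

Computing all quantities:
H(X) = 0.2972, H(Y) = 0.2854, H(X,Y) = 0.5761
H(X|Y) = 0.2907, H(Y|X) = 0.2790

Verification:
H(X) - H(X|Y) = 0.2972 - 0.2907 = 0.0064
H(Y) - H(Y|X) = 0.2854 - 0.2790 = 0.0064
H(X) + H(Y) - H(X,Y) = 0.2972 + 0.2854 - 0.5761 = 0.0064

All forms give I(X;Y) = 0.0064 dits. ✓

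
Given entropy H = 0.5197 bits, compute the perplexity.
1.4337

Perplexity is 2^H (or exp(H) for natural log).

H = 0.5197 bits
Perplexity = 2^0.5197 = 1.4337

Interpretation: The model's uncertainty is equivalent to choosing uniformly among 1.4 options.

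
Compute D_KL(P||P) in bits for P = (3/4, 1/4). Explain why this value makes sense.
0.0000 bits

KL divergence satisfies the Gibbs inequality: D_KL(P||Q) ≥ 0 for all distributions P, Q.

D_KL(P||Q) = Σ p(x) log(p(x)/q(x))
Each term is p(x) × log_2(p(x)/p(x)) = p(x) × log_2(1) = 0, so the sum is 0.
D_KL(P||Q) = 0.0000 bits

When P = Q, the KL divergence is exactly 0, as there is no 'divergence' between identical distributions.

This non-negativity is a fundamental property: relative entropy cannot be negative because it measures how different Q is from P.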